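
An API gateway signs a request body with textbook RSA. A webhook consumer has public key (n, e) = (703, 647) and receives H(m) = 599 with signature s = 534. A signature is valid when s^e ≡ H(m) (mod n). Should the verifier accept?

Squares mod 703: s^1≡534, s^2≡441, s^4≡453, s^8≡636, s^16≡271, s^32≡329, s^64≡682, s^128≡441, s^256≡453, s^512≡636
647 = 512 + 128 + 4 + 2 + 1, so s^647 ≡ 636·441·453·441·534 ≡ 599 (mod 703)
Since 599 equals the digest 599, verification succeeds.

accept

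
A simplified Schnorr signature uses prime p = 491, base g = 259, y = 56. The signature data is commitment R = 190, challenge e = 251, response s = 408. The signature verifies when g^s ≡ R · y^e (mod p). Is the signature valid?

invalid

g^s mod p:
259^2 = 67081 ≡ 305
259^4 ≡ 305^2 = 93025 ≡ 226
259^8 ≡ 226^2 = 51076 ≡ 12
259^16 ≡ 12^2 = 144
259^32 ≡ 144^2 = 20736 ≡ 114
259^64 ≡ 114^2 = 12996 ≡ 230
259^128 ≡ 230^2 = 52900 ≡ 363
259^256 ≡ 363^2 = 131769 ≡ 181
408 = 256 + 128 + 16 + 8, so 259^408 ≡ 181·363·144·12 ≡ 363 (mod 491)
R · y^e mod p:
56^2 = 3136 ≡ 190
56^4 ≡ 190^2 = 36100 ≡ 257
56^8 ≡ 257^2 = 66049 ≡ 255
56^16 ≡ 255^2 = 65025 ≡ 213
56^32 ≡ 213^2 = 45369 ≡ 197
56^64 ≡ 197^2 = 38809 ≡ 20
56^128 ≡ 20^2 = 400
251 = 128 + 64 + 32 + 16 + 8 + 2 + 1, so 56^251 ≡ 400·20·197·213·255·190·56 ≡ 221 (mod 491)
190·221 = 41990 ≡ 255 (mod 491)
363 ≠ 255; the check fails.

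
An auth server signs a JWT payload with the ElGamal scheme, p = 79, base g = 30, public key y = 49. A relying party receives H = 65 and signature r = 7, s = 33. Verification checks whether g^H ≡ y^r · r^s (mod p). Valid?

no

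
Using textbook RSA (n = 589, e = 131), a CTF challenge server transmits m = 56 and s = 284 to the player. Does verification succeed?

s^131 mod 589 = 56
56 = m, so the signature checks out.

passes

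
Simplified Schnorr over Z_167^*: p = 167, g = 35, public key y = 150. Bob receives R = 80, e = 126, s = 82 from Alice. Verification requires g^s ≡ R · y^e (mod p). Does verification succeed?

fails

g^s mod p:
35^2 = 1225 ≡ 56
35^4 ≡ 56^2 = 3136 ≡ 130
35^8 ≡ 130^2 = 16900 ≡ 33
35^16 ≡ 33^2 = 1089 ≡ 87
35^32 ≡ 87^2 = 7569 ≡ 54
35^64 ≡ 54^2 = 2916 ≡ 77
82 = 64 + 16 + 2, so 35^82 ≡ 77·87·56 ≡ 62 (mod 167)
R · y^e mod p:
150^2 = 22500 ≡ 122
150^4 ≡ 122^2 = 14884 ≡ 21
150^8 ≡ 21^2 = 441 ≡ 107
150^16 ≡ 107^2 = 11449 ≡ 93
150^32 ≡ 93^2 = 8649 ≡ 132
150^64 ≡ 132^2 = 17424 ≡ 56
126 = 64 + 32 + 16 + 8 + 4 + 2, so 150^126 ≡ 56·132·93·107·21·122 ≡ 127 (mod 167)
80·127 = 10160 ≡ 140 (mod 167)
62 ≠ 140; the check fails.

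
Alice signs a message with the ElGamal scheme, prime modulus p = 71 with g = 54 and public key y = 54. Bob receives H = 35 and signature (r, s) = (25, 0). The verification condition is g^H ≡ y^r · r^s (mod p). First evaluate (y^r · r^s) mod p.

1

54^2 = 2916 ≡ 5
54^4 ≡ 5^2 = 25
54^8 ≡ 25^2 = 625 ≡ 57
54^16 ≡ 57^2 = 3249 ≡ 54
25 = 16 + 8 + 1, so 54^25 ≡ 54·57·54 ≡ 1 (mod 71)
25^0 mod 71 = 1
y^r · r^s ≡ 1·1 = 1 ≡ 1 (mod 71)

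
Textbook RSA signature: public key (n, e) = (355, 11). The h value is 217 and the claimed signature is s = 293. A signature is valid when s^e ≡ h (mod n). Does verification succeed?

s^2 ≡ 293^2 = 85849 ≡ 294
s^4 ≡ 294^2 = 86436 ≡ 171
s^8 ≡ 171^2 = 29241 ≡ 131
11 = 8 + 2 + 1, so s^11 ≡ 131·294·293 ≡ 217 (mod 355)
s^11 mod 355 = 217 matches h.

passes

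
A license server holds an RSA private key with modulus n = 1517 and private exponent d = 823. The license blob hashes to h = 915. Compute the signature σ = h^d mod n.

878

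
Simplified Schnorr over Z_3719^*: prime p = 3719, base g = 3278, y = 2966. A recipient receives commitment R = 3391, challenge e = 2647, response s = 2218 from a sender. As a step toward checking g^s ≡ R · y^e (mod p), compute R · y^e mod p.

2966^2 = 8797156 ≡ 1721
2966^4 ≡ 1721^2 = 2961841 ≡ 1517
2966^8 ≡ 1517^2 = 2301289 ≡ 2947
2966^16 ≡ 2947^2 = 8684809 ≡ 944
2966^32 ≡ 944^2 = 891136 ≡ 2295
2966^64 ≡ 2295^2 = 5267025 ≡ 921
2966^128 ≡ 921^2 = 848241 ≡ 309
2966^256 ≡ 309^2 = 95481 ≡ 2506
2966^512 ≡ 2506^2 = 6280036 ≡ 2364
2966^1024 ≡ 2364^2 = 5588496 ≡ 2558
2966^2048 ≡ 2558^2 = 6543364 ≡ 1643
2647 = 2048 + 512 + 64 + 16 + 4 + 2 + 1, so 2966^2647 ≡ 1643·2364·921·944·1517·1721·2966 ≡ 1989 (mod 3719)
R · y^e ≡ 3391·1989 = 6744699 ≡ 2152 (mod 3719)

2152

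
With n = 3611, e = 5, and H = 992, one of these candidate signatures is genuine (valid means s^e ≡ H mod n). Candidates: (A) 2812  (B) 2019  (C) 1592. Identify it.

Candidate A: Squares mod 3611: 2812^1≡2812, 2812^2≡2865, 2812^4≡422; 5 = 4 + 1, so 2812^5 ≡ 422·2812 ≡ 2256 (mod 3611)
Candidate B: Squares mod 3611: 2019^1≡2019, 2019^2≡3153, 2019^4≡326; 5 = 4 + 1, so 2019^5 ≡ 326·2019 ≡ 992 (mod 3611)
  → matches H = 992
Candidate C: Squares mod 3611: 1592^1≡1592, 1592^2≡3153, 1592^4≡326; 5 = 4 + 1, so 1592^5 ≡ 326·1592 ≡ 2619 (mod 3611)

B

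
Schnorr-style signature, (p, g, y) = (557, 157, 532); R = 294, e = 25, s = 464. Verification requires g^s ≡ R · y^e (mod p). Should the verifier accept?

reject

g^s mod p:
157^2 = 24649 ≡ 141
157^4 ≡ 141^2 = 19881 ≡ 386
157^8 ≡ 386^2 = 148996 ≡ 277
157^16 ≡ 277^2 = 76729 ≡ 420
157^32 ≡ 420^2 = 176400 ≡ 388
157^64 ≡ 388^2 = 150544 ≡ 154
157^128 ≡ 154^2 = 23716 ≡ 322
157^256 ≡ 322^2 = 103684 ≡ 82
464 = 256 + 128 + 64 + 16, so 157^464 ≡ 82·322·154·420 ≡ 261 (mod 557)
R · y^e mod p:
532^2 = 283024 ≡ 68
532^4 ≡ 68^2 = 4624 ≡ 168
532^8 ≡ 168^2 = 28224 ≡ 374
532^16 ≡ 374^2 = 139876 ≡ 69
25 = 16 + 8 + 1, so 532^25 ≡ 69·374·532 ≡ 413 (mod 557)
294·413 = 121422 ≡ 553 (mod 557)
261 ≠ 553; the check fails.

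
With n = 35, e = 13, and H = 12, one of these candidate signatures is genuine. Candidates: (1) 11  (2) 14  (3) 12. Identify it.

3

Candidate 1: Squares mod 35: 11^1≡11, 11^2≡16, 11^4≡11, 11^8≡16; 13 = 8 + 4 + 1, so 11^13 ≡ 16·11·11 ≡ 11 (mod 35)
Candidate 2: Squares mod 35: 14^1≡14, 14^2≡21, 14^4≡21, 14^8≡21; 13 = 8 + 4 + 1, so 14^13 ≡ 21·21·14 ≡ 14 (mod 35)
Candidate 3: Squares mod 35: 12^1≡12, 12^2≡4, 12^4≡16, 12^8≡11; 13 = 8 + 4 + 1, so 12^13 ≡ 11·16·12 ≡ 12 (mod 35)
  → matches H = 12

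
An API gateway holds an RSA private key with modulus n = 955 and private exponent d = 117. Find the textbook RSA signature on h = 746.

151

Squares mod 955: h^1≡746, h^2≡706, h^4≡881, h^8≡701, h^16≡531, h^32≡236, h^64≡306
117 = 64 + 32 + 16 + 4 + 1, so h^117 ≡ 306·236·531·881·746 ≡ 151 (mod 955)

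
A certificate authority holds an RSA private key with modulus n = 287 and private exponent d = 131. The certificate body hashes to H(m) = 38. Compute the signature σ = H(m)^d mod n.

96

(H(m))^2 ≡ 38^2 = 1444 ≡ 9
(H(m))^4 ≡ 9^2 = 81
(H(m))^8 ≡ 81^2 = 6561 ≡ 247
(H(m))^16 ≡ 247^2 = 61009 ≡ 165
(H(m))^32 ≡ 165^2 = 27225 ≡ 247
(H(m))^64 ≡ 247^2 = 61009 ≡ 165
(H(m))^128 ≡ 165^2 = 27225 ≡ 247
131 = 128 + 2 + 1, so (H(m))^131 ≡ 247·9·38 ≡ 96 (mod 287)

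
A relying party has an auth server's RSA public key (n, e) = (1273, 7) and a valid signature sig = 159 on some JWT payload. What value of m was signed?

1014

Squares mod 1273: sig^1≡159, sig^2≡1094, sig^4≡216
7 = 4 + 2 + 1, so sig^7 ≡ 216·1094·159 ≡ 1014 (mod 1273)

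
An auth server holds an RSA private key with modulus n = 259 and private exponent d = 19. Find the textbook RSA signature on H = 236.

H^2 ≡ 236^2 = 55696 ≡ 11
H^4 ≡ 11^2 = 121
H^8 ≡ 121^2 = 14641 ≡ 137
H^16 ≡ 137^2 = 18769 ≡ 121
19 = 16 + 2 + 1, so H^19 ≡ 121·11·236 ≡ 208 (mod 259)

208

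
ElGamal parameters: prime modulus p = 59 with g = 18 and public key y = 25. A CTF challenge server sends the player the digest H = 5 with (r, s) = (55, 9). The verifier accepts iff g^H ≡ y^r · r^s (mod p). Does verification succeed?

Left side g^H mod p:
Squares mod 59: 18^1≡18, 18^2≡29, 18^4≡15
5 = 4 + 1, so 18^5 ≡ 15·18 ≡ 34 (mod 59)
Right side y^r · r^s mod p:
Squares mod 59: 25^1≡25, 25^2≡35, 25^4≡45, 25^8≡19, 25^16≡7, 25^32≡49
55 = 32 + 16 + 4 + 2 + 1, so 25^55 ≡ 49·7·45·35·25 ≡ 53 (mod 59)
Squares mod 59: 55^1≡55, 55^2≡16, 55^4≡20, 55^8≡46
9 = 8 + 1, so 55^9 ≡ 46·55 ≡ 52 (mod 59)
53·52 = 2756 ≡ 42 (mod 59)
34 ≠ 42, so verification fails.

fails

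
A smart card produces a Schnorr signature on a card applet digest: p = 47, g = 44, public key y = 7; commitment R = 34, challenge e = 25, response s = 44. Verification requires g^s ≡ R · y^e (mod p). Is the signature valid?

g^s mod p:
44^2 = 1936 ≡ 9
44^4 ≡ 9^2 = 81 ≡ 34
44^8 ≡ 34^2 = 1156 ≡ 28
44^16 ≡ 28^2 = 784 ≡ 32
44^32 ≡ 32^2 = 1024 ≡ 37
44 = 32 + 8 + 4, so 44^44 ≡ 37·28·34 ≡ 21 (mod 47)
R · y^e mod p:
7^2 = 49 ≡ 2
7^4 ≡ 2^2 = 4
7^8 ≡ 4^2 = 16
7^16 ≡ 16^2 = 256 ≡ 21
25 = 16 + 8 + 1, so 7^25 ≡ 21·16·7 ≡ 2 (mod 47)
34·2 = 68 ≡ 21 (mod 47)
21 ≡ 21 (mod 47); signature holds.

valid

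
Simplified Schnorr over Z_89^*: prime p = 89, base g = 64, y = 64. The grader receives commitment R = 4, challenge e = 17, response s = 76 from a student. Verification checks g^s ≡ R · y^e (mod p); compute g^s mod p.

32

Squares mod 89: 64^1≡64, 64^2≡2, 64^4≡4, 64^8≡16, 64^16≡78, 64^32≡32, 64^64≡45
76 = 64 + 8 + 4, so 64^76 ≡ 45·16·4 ≡ 32 (mod 89)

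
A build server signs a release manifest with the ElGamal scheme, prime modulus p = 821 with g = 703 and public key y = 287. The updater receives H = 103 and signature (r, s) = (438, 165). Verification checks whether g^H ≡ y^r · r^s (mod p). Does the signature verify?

Left side g^H mod p:
Squares mod 821: 703^1≡703, 703^2≡788, 703^4≡268, 703^8≡397, 703^16≡798, 703^32≡529, 703^64≡701
103 = 64 + 32 + 4 + 2 + 1, so 703^103 ≡ 701·529·268·788·703 ≡ 530 (mod 821)
Right side y^r · r^s mod p:
Squares mod 821: 287^1≡287, 287^2≡269, 287^4≡113, 287^8≡454, 287^16≡45, 287^32≡383, 287^64≡551, 287^128≡652, 287^256≡647
438 = 256 + 128 + 32 + 16 + 4 + 2, so 287^438 ≡ 647·652·383·45·113·269 ≡ 759 (mod 821)
Squares mod 821: 438^1≡438, 438^2≡551, 438^4≡652, 438^8≡647, 438^16≡720, 438^32≡349, 438^64≡293, 438^128≡465
165 = 128 + 32 + 4 + 1, so 438^165 ≡ 465·349·652·438 ≡ 733 (mod 821)
759·733 = 556347 ≡ 530 (mod 821)
530 ≡ 530 (mod 821), so the signature is genuine.

verifies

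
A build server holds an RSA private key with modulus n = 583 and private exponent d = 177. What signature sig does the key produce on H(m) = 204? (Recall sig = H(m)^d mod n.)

19

(H(m))^2 ≡ 204^2 = 41616 ≡ 223
(H(m))^4 ≡ 223^2 = 49729 ≡ 174
(H(m))^8 ≡ 174^2 = 30276 ≡ 543
(H(m))^16 ≡ 543^2 = 294849 ≡ 434
(H(m))^32 ≡ 434^2 = 188356 ≡ 47
(H(m))^64 ≡ 47^2 = 2209 ≡ 460
(H(m))^128 ≡ 460^2 = 211600 ≡ 554
177 = 128 + 32 + 16 + 1, so (H(m))^177 ≡ 554·47·434·204 ≡ 19 (mod 583)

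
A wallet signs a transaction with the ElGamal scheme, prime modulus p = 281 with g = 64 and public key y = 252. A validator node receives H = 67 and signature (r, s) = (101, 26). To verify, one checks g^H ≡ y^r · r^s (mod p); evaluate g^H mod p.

64^67 mod 281 = 155

155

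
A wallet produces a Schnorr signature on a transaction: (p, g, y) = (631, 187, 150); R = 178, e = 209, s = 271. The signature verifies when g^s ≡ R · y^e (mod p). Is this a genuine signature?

g^s mod p:
Squares mod 631: 187^1≡187, 187^2≡264, 187^4≡286, 187^8≡397, 187^16≡490, 187^32≡320, 187^64≡178, 187^128≡134, 187^256≡288
271 = 256 + 8 + 4 + 2 + 1, so 187^271 ≡ 288·397·286·264·187 ≡ 262 (mod 631)
R · y^e mod p:
Squares mod 631: 150^1≡150, 150^2≡415, 150^4≡593, 150^8≡182, 150^16≡312, 150^32≡170, 150^64≡505, 150^128≡101
209 = 128 + 64 + 16 + 1, so 150^209 ≡ 101·505·312·150 ≡ 122 (mod 631)
178·122 = 21716 ≡ 262 (mod 631)
262 ≡ 262 (mod 631); signature holds.

genuine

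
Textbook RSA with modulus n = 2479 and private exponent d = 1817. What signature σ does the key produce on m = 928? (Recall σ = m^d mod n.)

2245

m^1817 mod 2479 = 2245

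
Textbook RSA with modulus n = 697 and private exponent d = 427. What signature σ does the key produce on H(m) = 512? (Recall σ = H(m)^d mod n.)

(H(m))^2 ≡ 512^2 = 262144 ≡ 72
(H(m))^4 ≡ 72^2 = 5184 ≡ 305
(H(m))^8 ≡ 305^2 = 93025 ≡ 324
(H(m))^16 ≡ 324^2 = 104976 ≡ 426
(H(m))^32 ≡ 426^2 = 181476 ≡ 256
(H(m))^64 ≡ 256^2 = 65536 ≡ 18
(H(m))^128 ≡ 18^2 = 324
(H(m))^256 ≡ 324^2 = 104976 ≡ 426
427 = 256 + 128 + 32 + 8 + 2 + 1, so (H(m))^427 ≡ 426·324·256·324·72·512 ≡ 8 (mod 697)

8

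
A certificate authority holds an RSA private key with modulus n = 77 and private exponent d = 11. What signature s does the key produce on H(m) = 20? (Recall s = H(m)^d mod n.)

(H(m))^11 mod 77 = 20

20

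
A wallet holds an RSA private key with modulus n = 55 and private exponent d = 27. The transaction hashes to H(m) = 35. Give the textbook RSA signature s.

40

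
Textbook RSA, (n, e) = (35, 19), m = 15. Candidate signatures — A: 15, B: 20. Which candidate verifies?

A

Candidate A: 15^2 = 225 ≡ 15; 15^4 ≡ 15^2 = 225 ≡ 15; 15^8 ≡ 15^2 = 225 ≡ 15; 15^16 ≡ 15^2 = 225 ≡ 15; 19 = 16 + 2 + 1, so 15^19 ≡ 15·15·15 ≡ 15 (mod 35)
  → matches m = 15
Candidate B: 20^2 = 400 ≡ 15; 20^4 ≡ 15^2 = 225 ≡ 15; 20^8 ≡ 15^2 = 225 ≡ 15; 20^16 ≡ 15^2 = 225 ≡ 15; 19 = 16 + 2 + 1, so 20^19 ≡ 15·15·20 ≡ 20 (mod 35)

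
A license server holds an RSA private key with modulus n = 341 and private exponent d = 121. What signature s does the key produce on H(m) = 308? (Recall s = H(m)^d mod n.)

308

(H(m))^2 ≡ 308^2 = 94864 ≡ 66
(H(m))^4 ≡ 66^2 = 4356 ≡ 264
(H(m))^8 ≡ 264^2 = 69696 ≡ 132
(H(m))^16 ≡ 132^2 = 17424 ≡ 33
(H(m))^32 ≡ 33^2 = 1089 ≡ 66
(H(m))^64 ≡ 66^2 = 4356 ≡ 264
121 = 64 + 32 + 16 + 8 + 1, so (H(m))^121 ≡ 264·66·33·132·308 ≡ 308 (mod 341)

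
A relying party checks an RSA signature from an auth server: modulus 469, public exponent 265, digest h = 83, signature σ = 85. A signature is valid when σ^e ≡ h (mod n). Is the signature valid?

invalid

Squares mod 469: σ^1≡85, σ^2≡190, σ^4≡456, σ^8≡169, σ^16≡421, σ^32≡428, σ^64≡274, σ^128≡36, σ^256≡358
265 = 256 + 8 + 1, so σ^265 ≡ 358·169·85 ≡ 85 (mod 469)
85 ≠ 83, so verification fails.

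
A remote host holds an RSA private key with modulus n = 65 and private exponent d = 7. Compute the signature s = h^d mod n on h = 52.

h^2 ≡ 52^2 = 2704 ≡ 39
h^4 ≡ 39^2 = 1521 ≡ 26
7 = 4 + 2 + 1, so h^7 ≡ 26·39·52 ≡ 13 (mod 65)

13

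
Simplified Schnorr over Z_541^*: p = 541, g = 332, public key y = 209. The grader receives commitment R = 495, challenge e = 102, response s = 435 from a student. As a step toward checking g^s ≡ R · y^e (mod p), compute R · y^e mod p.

Squares mod 541: 209^1≡209, 209^2≡401, 209^4≡124, 209^8≡228, 209^16≡48, 209^32≡140, 209^64≡124
102 = 64 + 32 + 4 + 2, so 209^102 ≡ 124·140·124·401 ≡ 401 (mod 541)
R · y^e ≡ 495·401 = 198495 ≡ 489 (mod 541)

489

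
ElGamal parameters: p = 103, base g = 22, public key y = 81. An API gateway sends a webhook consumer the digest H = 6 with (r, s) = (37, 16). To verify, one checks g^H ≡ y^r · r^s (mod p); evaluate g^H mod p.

79

22^2 = 484 ≡ 72
22^4 ≡ 72^2 = 5184 ≡ 34
6 = 4 + 2, so 22^6 ≡ 34·72 ≡ 79 (mod 103)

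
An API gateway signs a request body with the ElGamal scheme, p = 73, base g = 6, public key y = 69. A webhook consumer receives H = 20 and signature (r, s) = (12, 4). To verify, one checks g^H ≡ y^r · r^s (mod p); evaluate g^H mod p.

37

Squares mod 73: 6^1≡6, 6^2≡36, 6^4≡55, 6^8≡32, 6^16≡2
20 = 16 + 4, so 6^20 ≡ 2·55 ≡ 37 (mod 73)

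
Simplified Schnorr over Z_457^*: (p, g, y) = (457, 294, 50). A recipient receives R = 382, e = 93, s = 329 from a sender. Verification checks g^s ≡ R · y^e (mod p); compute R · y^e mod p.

96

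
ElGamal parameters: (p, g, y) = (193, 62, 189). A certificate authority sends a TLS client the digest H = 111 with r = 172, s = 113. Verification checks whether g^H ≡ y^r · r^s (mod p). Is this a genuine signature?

genuine

Left side g^H mod p:
62^2 = 3844 ≡ 177
62^4 ≡ 177^2 = 31329 ≡ 63
62^8 ≡ 63^2 = 3969 ≡ 109
62^16 ≡ 109^2 = 11881 ≡ 108
62^32 ≡ 108^2 = 11664 ≡ 84
62^64 ≡ 84^2 = 7056 ≡ 108
111 = 64 + 32 + 8 + 4 + 2 + 1, so 62^111 ≡ 108·84·109·63·177·62 ≡ 64 (mod 193)
Right side y^r · r^s mod p:
189^2 = 35721 ≡ 16
189^4 ≡ 16^2 = 256 ≡ 63
189^8 ≡ 63^2 = 3969 ≡ 109
189^16 ≡ 109^2 = 11881 ≡ 108
189^32 ≡ 108^2 = 11664 ≡ 84
189^64 ≡ 84^2 = 7056 ≡ 108
189^128 ≡ 108^2 = 11664 ≡ 84
172 = 128 + 32 + 8 + 4, so 189^172 ≡ 84·84·109·63 ≡ 130 (mod 193)
172^2 = 29584 ≡ 55
172^4 ≡ 55^2 = 3025 ≡ 130
172^8 ≡ 130^2 = 16900 ≡ 109
172^16 ≡ 109^2 = 11881 ≡ 108
172^32 ≡ 108^2 = 11664 ≡ 84
172^64 ≡ 84^2 = 7056 ≡ 108
113 = 64 + 32 + 16 + 1, so 172^113 ≡ 108·84·108·172 ≡ 48 (mod 193)
130·48 = 6240 ≡ 64 (mod 193)
64 ≡ 64 (mod 193), so the signature is genuine.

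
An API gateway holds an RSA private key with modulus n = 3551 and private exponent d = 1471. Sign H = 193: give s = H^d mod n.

H^2 ≡ 193^2 = 37249 ≡ 1739
H^4 ≡ 1739^2 = 3024121 ≡ 2220
H^8 ≡ 2220^2 = 4928400 ≡ 3163
H^16 ≡ 3163^2 = 10004569 ≡ 1402
H^32 ≡ 1402^2 = 1965604 ≡ 1901
H^64 ≡ 1901^2 = 3613801 ≡ 2434
H^128 ≡ 2434^2 = 5924356 ≡ 1288
H^256 ≡ 1288^2 = 1658944 ≡ 627
H^512 ≡ 627^2 = 393129 ≡ 2519
H^1024 ≡ 2519^2 = 6345361 ≡ 3275
1471 = 1024 + 256 + 128 + 32 + 16 + 8 + 4 + 2 + 1, so H^1471 ≡ 3275·627·1288·1901·1402·3163·2220·1739·193 ≡ 1890 (mod 3551)

1890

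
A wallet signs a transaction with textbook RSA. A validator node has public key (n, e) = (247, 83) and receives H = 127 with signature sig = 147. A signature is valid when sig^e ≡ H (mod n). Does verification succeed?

sig^2 ≡ 147^2 = 21609 ≡ 120
sig^4 ≡ 120^2 = 14400 ≡ 74
sig^8 ≡ 74^2 = 5476 ≡ 42
sig^16 ≡ 42^2 = 1764 ≡ 35
sig^32 ≡ 35^2 = 1225 ≡ 237
sig^64 ≡ 237^2 = 56169 ≡ 100
83 = 64 + 16 + 2 + 1, so sig^83 ≡ 100·35·120·147 ≡ 127 (mod 247)
sig^83 mod 247 = 127 matches H.

passes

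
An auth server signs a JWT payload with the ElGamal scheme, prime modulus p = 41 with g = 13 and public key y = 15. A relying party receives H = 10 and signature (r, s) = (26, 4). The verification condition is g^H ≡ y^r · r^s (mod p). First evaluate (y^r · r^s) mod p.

15^2 = 225 ≡ 20
15^4 ≡ 20^2 = 400 ≡ 31
15^8 ≡ 31^2 = 961 ≡ 18
15^16 ≡ 18^2 = 324 ≡ 37
26 = 16 + 8 + 2, so 15^26 ≡ 37·18·20 ≡ 36 (mod 41)
26^2 = 676 ≡ 20
26^4 ≡ 20^2 = 400 ≡ 31
y^r · r^s ≡ 36·31 = 1116 ≡ 9 (mod 41)

9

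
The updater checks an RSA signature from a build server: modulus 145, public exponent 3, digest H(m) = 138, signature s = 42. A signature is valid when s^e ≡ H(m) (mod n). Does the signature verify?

verifies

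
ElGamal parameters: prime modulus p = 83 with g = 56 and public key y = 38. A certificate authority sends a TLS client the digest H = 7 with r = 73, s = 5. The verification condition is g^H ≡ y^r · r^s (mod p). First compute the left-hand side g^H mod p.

13

Squares mod 83: 56^1≡56, 56^2≡65, 56^4≡75
7 = 4 + 2 + 1, so 56^7 ≡ 75·65·56 ≡ 13 (mod 83)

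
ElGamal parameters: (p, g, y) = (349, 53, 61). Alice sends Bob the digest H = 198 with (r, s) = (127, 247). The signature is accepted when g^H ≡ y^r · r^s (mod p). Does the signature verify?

Left side g^H mod p:
Squares mod 349: 53^1≡53, 53^2≡17, 53^4≡289, 53^8≡110, 53^16≡234, 53^32≡312, 53^64≡322, 53^128≡31
198 = 128 + 64 + 4 + 2, so 53^198 ≡ 31·322·289·17 ≡ 86 (mod 349)
Right side y^r · r^s mod p:
Squares mod 349: 61^1≡61, 61^2≡231, 61^4≡313, 61^8≡249, 61^16≡228, 61^32≡332, 61^64≡289
127 = 64 + 32 + 16 + 8 + 4 + 2 + 1, so 61^127 ≡ 289·332·228·249·313·231·61 ≡ 162 (mod 349)
Squares mod 349: 127^1≡127, 127^2≡75, 127^4≡41, 127^8≡285, 127^16≡257, 127^32≡88, 127^64≡66, 127^128≡168
247 = 128 + 64 + 32 + 16 + 4 + 2 + 1, so 127^247 ≡ 168·66·88·257·41·75·127 ≡ 35 (mod 349)
162·35 = 5670 ≡ 86 (mod 349)
86 ≡ 86 (mod 349), so the signature is genuine.

verifies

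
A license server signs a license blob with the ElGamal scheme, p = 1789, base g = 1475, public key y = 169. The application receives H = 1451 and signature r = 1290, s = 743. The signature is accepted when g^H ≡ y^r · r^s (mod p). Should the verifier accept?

Left side g^H mod p:
Squares mod 1789: 1475^1≡1475, 1475^2≡201, 1475^4≡1043, 1475^8≡137, 1475^16≡879, 1475^32≡1582, 1475^64≡1702, 1475^128≡413, 1475^256≡614, 1475^512≡1306, 1475^1024≡719
1451 = 1024 + 256 + 128 + 32 + 8 + 2 + 1, so 1475^1451 ≡ 719·614·413·1582·137·201·1475 ≡ 1322 (mod 1789)
Right side y^r · r^s mod p:
Squares mod 1789: 169^1≡169, 169^2≡1726, 169^4≡391, 169^8≡816, 169^16≡348, 169^32≡1241, 169^64≡1541, 169^128≡678, 169^256≡1700, 169^512≡765, 169^1024≡222
1290 = 1024 + 256 + 8 + 2, so 169^1290 ≡ 222·1700·816·1726 ≡ 202 (mod 1789)
Squares mod 1789: 1290^1≡1290, 1290^2≡330, 1290^4≡1560, 1290^8≡560, 1290^16≡525, 1290^32≡119, 1290^64≡1638, 1290^128≡1333, 1290^256≡412, 1290^512≡1578
743 = 512 + 128 + 64 + 32 + 4 + 2 + 1, so 1290^743 ≡ 1578·1333·1638·119·1560·330·1290 ≡ 103 (mod 1789)
202·103 = 20806 ≡ 1127 (mod 1789)
1322 ≠ 1127, so verification fails.

reject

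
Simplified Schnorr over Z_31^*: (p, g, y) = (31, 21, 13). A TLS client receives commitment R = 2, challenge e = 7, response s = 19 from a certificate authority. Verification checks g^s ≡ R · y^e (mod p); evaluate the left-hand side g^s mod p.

21^19 mod 31 = 13

13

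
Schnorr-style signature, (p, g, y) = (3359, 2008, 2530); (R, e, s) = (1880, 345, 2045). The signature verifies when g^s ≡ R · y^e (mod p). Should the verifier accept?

g^s mod p:
2008^2 = 4032064 ≡ 1264
2008^4 ≡ 1264^2 = 1597696 ≡ 2171
2008^8 ≡ 2171^2 = 4713241 ≡ 564
2008^16 ≡ 564^2 = 318096 ≡ 2350
2008^32 ≡ 2350^2 = 5522500 ≡ 304
2008^64 ≡ 304^2 = 92416 ≡ 1723
2008^128 ≡ 1723^2 = 2968729 ≡ 2732
2008^256 ≡ 2732^2 = 7463824 ≡ 126
2008^512 ≡ 126^2 = 15876 ≡ 2440
2008^1024 ≡ 2440^2 = 5953600 ≡ 1452
2045 = 1024 + 512 + 256 + 128 + 64 + 32 + 16 + 8 + 4 + 1, so 2008^2045 ≡ 1452·2440·126·2732·1723·304·2350·564·2171·2008 ≡ 1488 (mod 3359)
R · y^e mod p:
2530^2 = 6400900 ≡ 2005
2530^4 ≡ 2005^2 = 4020025 ≡ 2661
2530^8 ≡ 2661^2 = 7080921 ≡ 149
2530^16 ≡ 149^2 = 22201 ≡ 2047
2530^32 ≡ 2047^2 = 4190209 ≡ 1536
2530^64 ≡ 1536^2 = 2359296 ≡ 1278
2530^128 ≡ 1278^2 = 1633284 ≡ 810
2530^256 ≡ 810^2 = 656100 ≡ 1095
345 = 256 + 64 + 16 + 8 + 1, so 2530^345 ≡ 1095·1278·2047·149·2530 ≡ 1509 (mod 3359)
1880·1509 = 2836920 ≡ 1924 (mod 3359)
1488 ≠ 1924; the check fails.

reject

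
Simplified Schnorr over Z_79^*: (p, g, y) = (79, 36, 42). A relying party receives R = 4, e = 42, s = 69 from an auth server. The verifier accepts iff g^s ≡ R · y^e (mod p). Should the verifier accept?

g^s mod p:
36^2 = 1296 ≡ 32
36^4 ≡ 32^2 = 1024 ≡ 76
36^8 ≡ 76^2 = 5776 ≡ 9
36^16 ≡ 9^2 = 81 ≡ 2
36^32 ≡ 2^2 = 4
36^64 ≡ 4^2 = 16
69 = 64 + 4 + 1, so 36^69 ≡ 16·76·36 ≡ 10 (mod 79)
R · y^e mod p:
42^2 = 1764 ≡ 26
42^4 ≡ 26^2 = 676 ≡ 44
42^8 ≡ 44^2 = 1936 ≡ 40
42^16 ≡ 40^2 = 1600 ≡ 20
42^32 ≡ 20^2 = 400 ≡ 5
42 = 32 + 8 + 2, so 42^42 ≡ 5·40·26 ≡ 65 (mod 79)
4·65 = 260 ≡ 23 (mod 79)
10 ≠ 23; the check fails.

reject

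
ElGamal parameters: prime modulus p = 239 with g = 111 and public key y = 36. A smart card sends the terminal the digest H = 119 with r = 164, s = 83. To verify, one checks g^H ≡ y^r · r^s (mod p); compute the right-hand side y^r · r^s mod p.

238

36^2 = 1296 ≡ 101
36^4 ≡ 101^2 = 10201 ≡ 163
36^8 ≡ 163^2 = 26569 ≡ 40
36^16 ≡ 40^2 = 1600 ≡ 166
36^32 ≡ 166^2 = 27556 ≡ 71
36^64 ≡ 71^2 = 5041 ≡ 22
36^128 ≡ 22^2 = 484 ≡ 6
164 = 128 + 32 + 4, so 36^164 ≡ 6·71·163 ≡ 128 (mod 239)
164^2 = 26896 ≡ 128
164^4 ≡ 128^2 = 16384 ≡ 132
164^8 ≡ 132^2 = 17424 ≡ 216
164^16 ≡ 216^2 = 46656 ≡ 51
164^32 ≡ 51^2 = 2601 ≡ 211
164^64 ≡ 211^2 = 44521 ≡ 67
83 = 64 + 16 + 2 + 1, so 164^83 ≡ 67·51·128·164 ≡ 28 (mod 239)
y^r · r^s ≡ 128·28 = 3584 ≡ 238 (mod 239)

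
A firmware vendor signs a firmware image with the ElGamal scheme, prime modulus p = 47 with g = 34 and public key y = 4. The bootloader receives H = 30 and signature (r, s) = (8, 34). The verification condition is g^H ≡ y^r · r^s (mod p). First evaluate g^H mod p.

34^30 mod 47 = 8

8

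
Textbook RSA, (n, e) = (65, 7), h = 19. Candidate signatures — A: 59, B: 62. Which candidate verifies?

A

Candidate A: Squares mod 65: 59^1≡59, 59^2≡36, 59^4≡61; 7 = 4 + 2 + 1, so 59^7 ≡ 61·36·59 ≡ 19 (mod 65)
  → matches h = 19
Candidate B: Squares mod 65: 62^1≡62, 62^2≡9, 62^4≡16; 7 = 4 + 2 + 1, so 62^7 ≡ 16·9·62 ≡ 23 (mod 65)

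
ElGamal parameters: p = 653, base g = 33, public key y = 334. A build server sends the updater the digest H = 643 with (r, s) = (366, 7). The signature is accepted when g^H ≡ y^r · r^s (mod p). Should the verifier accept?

Left side g^H mod p:
33^2 = 1089 ≡ 436
33^4 ≡ 436^2 = 190096 ≡ 73
33^8 ≡ 73^2 = 5329 ≡ 105
33^16 ≡ 105^2 = 11025 ≡ 577
33^32 ≡ 577^2 = 332929 ≡ 552
33^64 ≡ 552^2 = 304704 ≡ 406
33^128 ≡ 406^2 = 164836 ≡ 280
33^256 ≡ 280^2 = 78400 ≡ 40
33^512 ≡ 40^2 = 1600 ≡ 294
643 = 512 + 128 + 2 + 1, so 33^643 ≡ 294·280·436·33 ≡ 271 (mod 653)
Right side y^r · r^s mod p:
334^2 = 111556 ≡ 546
334^4 ≡ 546^2 = 298116 ≡ 348
334^8 ≡ 348^2 = 121104 ≡ 299
334^16 ≡ 299^2 = 89401 ≡ 593
334^32 ≡ 593^2 = 351649 ≡ 335
334^64 ≡ 335^2 = 112225 ≡ 562
334^128 ≡ 562^2 = 315844 ≡ 445
334^256 ≡ 445^2 = 198025 ≡ 166
366 = 256 + 64 + 32 + 8 + 4 + 2, so 334^366 ≡ 166·562·335·299·348·546 ≡ 397 (mod 653)
366^2 = 133956 ≡ 91
366^4 ≡ 91^2 = 8281 ≡ 445
7 = 4 + 2 + 1, so 366^7 ≡ 445·91·366 ≡ 29 (mod 653)
397·29 = 11513 ≡ 412 (mod 653)
271 ≠ 412, so verification fails.

reject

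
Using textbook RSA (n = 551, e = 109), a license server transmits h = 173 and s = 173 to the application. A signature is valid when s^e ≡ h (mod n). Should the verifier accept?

Squares mod 551: s^1≡173, s^2≡175, s^4≡320, s^8≡465, s^16≡233, s^32≡291, s^64≡378
109 = 64 + 32 + 8 + 4 + 1, so s^109 ≡ 378·291·465·320·173 ≡ 173 (mod 551)
173 = h, so the signature checks out.

accept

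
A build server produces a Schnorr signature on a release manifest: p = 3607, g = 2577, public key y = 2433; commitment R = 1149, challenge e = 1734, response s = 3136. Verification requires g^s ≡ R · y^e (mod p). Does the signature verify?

does not verify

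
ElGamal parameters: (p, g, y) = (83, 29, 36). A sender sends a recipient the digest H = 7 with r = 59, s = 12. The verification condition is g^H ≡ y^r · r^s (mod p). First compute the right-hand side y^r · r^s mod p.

36^2 = 1296 ≡ 51
36^4 ≡ 51^2 = 2601 ≡ 28
36^8 ≡ 28^2 = 784 ≡ 37
36^16 ≡ 37^2 = 1369 ≡ 41
36^32 ≡ 41^2 = 1681 ≡ 21
59 = 32 + 16 + 8 + 2 + 1, so 36^59 ≡ 21·41·37·51·36 ≡ 16 (mod 83)
59^2 = 3481 ≡ 78
59^4 ≡ 78^2 = 6084 ≡ 25
59^8 ≡ 25^2 = 625 ≡ 44
12 = 8 + 4, so 59^12 ≡ 44·25 ≡ 21 (mod 83)
y^r · r^s ≡ 16·21 = 336 ≡ 4 (mod 83)

4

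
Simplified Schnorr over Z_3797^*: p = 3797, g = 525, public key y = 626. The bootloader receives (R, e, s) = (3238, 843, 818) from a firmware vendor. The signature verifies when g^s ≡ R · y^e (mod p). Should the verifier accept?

g^s mod p:
525^2 = 275625 ≡ 2241
525^4 ≡ 2241^2 = 5022081 ≡ 2447
525^8 ≡ 2447^2 = 5987809 ≡ 3737
525^16 ≡ 3737^2 = 13965169 ≡ 3600
525^32 ≡ 3600^2 = 12960000 ≡ 839
525^64 ≡ 839^2 = 703921 ≡ 1476
525^128 ≡ 1476^2 = 2178576 ≡ 2895
525^256 ≡ 2895^2 = 8381025 ≡ 1046
525^512 ≡ 1046^2 = 1094116 ≡ 580
818 = 512 + 256 + 32 + 16 + 2, so 525^818 ≡ 580·1046·839·3600·2241 ≡ 3547 (mod 3797)
R · y^e mod p:
626^2 = 391876 ≡ 785
626^4 ≡ 785^2 = 616225 ≡ 1111
626^8 ≡ 1111^2 = 1234321 ≡ 296
626^16 ≡ 296^2 = 87616 ≡ 285
626^32 ≡ 285^2 = 81225 ≡ 1488
626^64 ≡ 1488^2 = 2214144 ≡ 493
626^128 ≡ 493^2 = 243049 ≡ 41
626^256 ≡ 41^2 = 1681
626^512 ≡ 1681^2 = 2825761 ≡ 793
843 = 512 + 256 + 64 + 8 + 2 + 1, so 626^843 ≡ 793·1681·493·296·785·626 ≡ 2112 (mod 3797)
3238·2112 = 6838656 ≡ 259 (mod 3797)
3547 ≠ 259; the check fails.

reject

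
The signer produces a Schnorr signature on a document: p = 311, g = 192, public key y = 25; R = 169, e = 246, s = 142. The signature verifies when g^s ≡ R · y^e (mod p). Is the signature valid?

valid

g^s mod p:
192^142 mod 311 = 27
R · y^e mod p:
25^246 mod 311 = 2
169·2 = 338 ≡ 27 (mod 311)
27 ≡ 27 (mod 311); signature holds.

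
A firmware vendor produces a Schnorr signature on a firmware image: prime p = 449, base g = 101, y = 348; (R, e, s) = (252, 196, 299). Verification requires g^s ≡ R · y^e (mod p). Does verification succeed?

passes

g^s mod p:
101^299 mod 449 = 237
R · y^e mod p:
348^196 mod 449 = 327
252·327 = 82404 ≡ 237 (mod 449)
237 ≡ 237 (mod 449); signature holds.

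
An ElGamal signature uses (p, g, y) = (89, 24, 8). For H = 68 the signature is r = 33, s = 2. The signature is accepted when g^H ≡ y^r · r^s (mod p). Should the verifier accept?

reject

Left side g^H mod p:
24^2 = 576 ≡ 42
24^4 ≡ 42^2 = 1764 ≡ 73
24^8 ≡ 73^2 = 5329 ≡ 78
24^16 ≡ 78^2 = 6084 ≡ 32
24^32 ≡ 32^2 = 1024 ≡ 45
24^64 ≡ 45^2 = 2025 ≡ 67
68 = 64 + 4, so 24^68 ≡ 67·73 ≡ 85 (mod 89)
Right side y^r · r^s mod p:
8^2 = 64
8^4 ≡ 64^2 = 4096 ≡ 2
8^8 ≡ 2^2 = 4
8^16 ≡ 4^2 = 16
8^32 ≡ 16^2 = 256 ≡ 78
33 = 32 + 1, so 8^33 ≡ 78·8 ≡ 1 (mod 89)
33^2 = 1089 ≡ 21
1·21 = 21 ≡ 21 (mod 89)
85 ≠ 21, so verification fails.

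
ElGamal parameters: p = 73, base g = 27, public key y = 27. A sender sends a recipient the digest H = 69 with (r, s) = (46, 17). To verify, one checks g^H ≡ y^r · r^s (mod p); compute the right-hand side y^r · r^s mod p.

27

27^2 = 729 ≡ 72
27^4 ≡ 72^2 = 5184 ≡ 1
27^8 ≡ 1^2 = 1
27^16 ≡ 1^2 = 1
27^32 ≡ 1^2 = 1
46 = 32 + 8 + 4 + 2, so 27^46 ≡ 1·1·1·72 ≡ 72 (mod 73)
46^2 = 2116 ≡ 72
46^4 ≡ 72^2 = 5184 ≡ 1
46^8 ≡ 1^2 = 1
46^16 ≡ 1^2 = 1
17 = 16 + 1, so 46^17 ≡ 1·46 ≡ 46 (mod 73)
y^r · r^s ≡ 72·46 = 3312 ≡ 27 (mod 73)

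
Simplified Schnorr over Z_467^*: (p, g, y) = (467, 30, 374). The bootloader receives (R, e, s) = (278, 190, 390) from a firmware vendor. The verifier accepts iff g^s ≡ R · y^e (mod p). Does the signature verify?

does not verify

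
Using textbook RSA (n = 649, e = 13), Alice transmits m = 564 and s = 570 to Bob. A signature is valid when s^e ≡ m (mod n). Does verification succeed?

passes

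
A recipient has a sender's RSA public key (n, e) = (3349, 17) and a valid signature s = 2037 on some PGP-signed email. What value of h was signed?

1459

s^2 ≡ 2037^2 = 4149369 ≡ 3307
s^4 ≡ 3307^2 = 10936249 ≡ 1764
s^8 ≡ 1764^2 = 3111696 ≡ 475
s^16 ≡ 475^2 = 225625 ≡ 1242
17 = 16 + 1, so s^17 ≡ 1242·2037 ≡ 1459 (mod 3349)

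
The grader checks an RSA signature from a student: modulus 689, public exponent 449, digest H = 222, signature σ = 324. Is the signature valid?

σ^2 ≡ 324^2 = 104976 ≡ 248
σ^4 ≡ 248^2 = 61504 ≡ 183
σ^8 ≡ 183^2 = 33489 ≡ 417
σ^16 ≡ 417^2 = 173889 ≡ 261
σ^32 ≡ 261^2 = 68121 ≡ 599
σ^64 ≡ 599^2 = 358801 ≡ 521
σ^128 ≡ 521^2 = 271441 ≡ 664
σ^256 ≡ 664^2 = 440896 ≡ 625
449 = 256 + 128 + 64 + 1, so σ^449 ≡ 625·664·521·324 ≡ 467 (mod 689)
The recovered value 467 does not match the digest 222.

invalid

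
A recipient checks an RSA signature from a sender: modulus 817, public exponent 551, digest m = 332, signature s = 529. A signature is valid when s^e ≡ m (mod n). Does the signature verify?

verifies

s^551 mod 817 = 332
332 = m, so the signature checks out.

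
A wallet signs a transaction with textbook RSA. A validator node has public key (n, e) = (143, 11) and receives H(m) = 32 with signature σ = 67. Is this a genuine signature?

forged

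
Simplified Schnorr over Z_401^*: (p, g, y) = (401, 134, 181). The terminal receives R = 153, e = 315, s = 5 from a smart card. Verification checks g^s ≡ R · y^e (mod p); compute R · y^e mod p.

368

181^2 = 32761 ≡ 280
181^4 ≡ 280^2 = 78400 ≡ 205
181^8 ≡ 205^2 = 42025 ≡ 321
181^16 ≡ 321^2 = 103041 ≡ 385
181^32 ≡ 385^2 = 148225 ≡ 256
181^64 ≡ 256^2 = 65536 ≡ 173
181^128 ≡ 173^2 = 29929 ≡ 255
181^256 ≡ 255^2 = 65025 ≡ 63
315 = 256 + 32 + 16 + 8 + 2 + 1, so 181^315 ≡ 63·256·385·321·280·181 ≡ 102 (mod 401)
R · y^e ≡ 153·102 = 15606 ≡ 368 (mod 401)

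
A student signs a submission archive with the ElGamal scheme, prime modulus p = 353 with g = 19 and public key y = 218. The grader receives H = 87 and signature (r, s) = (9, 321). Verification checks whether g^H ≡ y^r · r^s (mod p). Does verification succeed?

passes

Left side g^H mod p:
19^2 = 361 ≡ 8
19^4 ≡ 8^2 = 64
19^8 ≡ 64^2 = 4096 ≡ 213
19^16 ≡ 213^2 = 45369 ≡ 185
19^32 ≡ 185^2 = 34225 ≡ 337
19^64 ≡ 337^2 = 113569 ≡ 256
87 = 64 + 16 + 4 + 2 + 1, so 19^87 ≡ 256·185·64·8·19 ≡ 130 (mod 353)
Right side y^r · r^s mod p:
218^2 = 47524 ≡ 222
218^4 ≡ 222^2 = 49284 ≡ 217
218^8 ≡ 217^2 = 47089 ≡ 140
9 = 8 + 1, so 218^9 ≡ 140·218 ≡ 162 (mod 353)
9^2 = 81
9^4 ≡ 81^2 = 6561 ≡ 207
9^8 ≡ 207^2 = 42849 ≡ 136
9^16 ≡ 136^2 = 18496 ≡ 140
9^32 ≡ 140^2 = 19600 ≡ 185
9^64 ≡ 185^2 = 34225 ≡ 337
9^128 ≡ 337^2 = 113569 ≡ 256
9^256 ≡ 256^2 = 65536 ≡ 231
321 = 256 + 64 + 1, so 9^321 ≡ 231·337·9 ≡ 271 (mod 353)
162·271 = 43902 ≡ 130 (mod 353)
130 ≡ 130 (mod 353), so the signature is genuine.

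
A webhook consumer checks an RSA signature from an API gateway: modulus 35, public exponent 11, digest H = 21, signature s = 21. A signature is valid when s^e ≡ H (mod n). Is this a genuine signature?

s^2 ≡ 21^2 = 441 ≡ 21
s^4 ≡ 21^2 = 441 ≡ 21
s^8 ≡ 21^2 = 441 ≡ 21
11 = 8 + 2 + 1, so s^11 ≡ 21·21·21 ≡ 21 (mod 35)
Since 21 equals the digest 21, verification succeeds.

genuine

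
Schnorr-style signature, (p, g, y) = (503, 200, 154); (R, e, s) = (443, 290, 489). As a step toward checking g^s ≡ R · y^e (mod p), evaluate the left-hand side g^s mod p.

77

Squares mod 503: 200^1≡200, 200^2≡263, 200^4≡258, 200^8≡168, 200^16≡56, 200^32≡118, 200^64≡343, 200^128≡450, 200^256≡294
489 = 256 + 128 + 64 + 32 + 8 + 1, so 200^489 ≡ 294·450·343·118·168·200 ≡ 77 (mod 503)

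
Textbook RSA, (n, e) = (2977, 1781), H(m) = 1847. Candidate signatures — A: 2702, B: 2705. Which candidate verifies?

Candidate A: 2702^2 = 7300804 ≡ 1200; 2702^4 ≡ 1200^2 = 1440000 ≡ 2109; 2702^8 ≡ 2109^2 = 4447881 ≡ 243; 2702^16 ≡ 243^2 = 59049 ≡ 2486; 2702^32 ≡ 2486^2 = 6180196 ≡ 2921; 2702^64 ≡ 2921^2 = 8532241 ≡ 159; 2702^128 ≡ 159^2 = 25281 ≡ 1465; 2702^256 ≡ 1465^2 = 2146225 ≡ 2785; 2702^512 ≡ 2785^2 = 7756225 ≡ 1140; 2702^1024 ≡ 1140^2 = 1299600 ≡ 1628; 1781 = 1024 + 512 + 128 + 64 + 32 + 16 + 4 + 1, so 2702^1781 ≡ 1628·1140·1465·159·2921·2486·2109·2702 ≡ 2152 (mod 2977)
Candidate B: 2705^2 = 7317025 ≡ 2536; 2705^4 ≡ 2536^2 = 6431296 ≡ 976; 2705^8 ≡ 976^2 = 952576 ≡ 2913; 2705^16 ≡ 2913^2 = 8485569 ≡ 1119; 2705^32 ≡ 1119^2 = 1252161 ≡ 1821; 2705^64 ≡ 1821^2 = 3316041 ≡ 2640; 2705^128 ≡ 2640^2 = 6969600 ≡ 443; 2705^256 ≡ 443^2 = 196249 ≡ 2744; 2705^512 ≡ 2744^2 = 7529536 ≡ 703; 2705^1024 ≡ 703^2 = 494209 ≡ 27; 1781 = 1024 + 512 + 128 + 64 + 32 + 16 + 4 + 1, so 2705^1781 ≡ 27·703·443·2640·1821·1119·976·2705 ≡ 1847 (mod 2977)
  → matches H(m) = 1847

B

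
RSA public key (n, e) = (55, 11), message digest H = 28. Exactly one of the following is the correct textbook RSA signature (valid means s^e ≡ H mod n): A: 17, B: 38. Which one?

Candidate A: Squares mod 55: 17^1≡17, 17^2≡14, 17^4≡31, 17^8≡26; 11 = 8 + 2 + 1, so 17^11 ≡ 26·14·17 ≡ 28 (mod 55)
  → matches H = 28
Candidate B: Squares mod 55: 38^1≡38, 38^2≡14, 38^4≡31, 38^8≡26; 11 = 8 + 2 + 1, so 38^11 ≡ 26·14·38 ≡ 27 (mod 55)

A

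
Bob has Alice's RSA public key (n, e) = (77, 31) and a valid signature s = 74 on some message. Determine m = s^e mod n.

Squares mod 77: s^1≡74, s^2≡9, s^4≡4, s^8≡16, s^16≡25
31 = 16 + 8 + 4 + 2 + 1, so s^31 ≡ 25·16·4·9·74 ≡ 74 (mod 77)

74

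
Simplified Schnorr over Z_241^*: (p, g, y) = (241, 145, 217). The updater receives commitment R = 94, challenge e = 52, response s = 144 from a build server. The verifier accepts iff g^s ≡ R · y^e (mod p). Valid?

g^s mod p:
145^144 mod 241 = 91
R · y^e mod p:
217^52 mod 241 = 183
94·183 = 17202 ≡ 91 (mod 241)
91 ≡ 91 (mod 241); signature holds.

yes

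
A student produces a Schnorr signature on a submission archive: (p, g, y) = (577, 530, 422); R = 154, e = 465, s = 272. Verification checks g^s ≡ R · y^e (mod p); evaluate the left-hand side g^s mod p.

530^2 = 280900 ≡ 478
530^4 ≡ 478^2 = 228484 ≡ 569
530^8 ≡ 569^2 = 323761 ≡ 64
530^16 ≡ 64^2 = 4096 ≡ 57
530^32 ≡ 57^2 = 3249 ≡ 364
530^64 ≡ 364^2 = 132496 ≡ 363
530^128 ≡ 363^2 = 131769 ≡ 213
530^256 ≡ 213^2 = 45369 ≡ 363
272 = 256 + 16, so 530^272 ≡ 363·57 ≡ 496 (mod 577)

496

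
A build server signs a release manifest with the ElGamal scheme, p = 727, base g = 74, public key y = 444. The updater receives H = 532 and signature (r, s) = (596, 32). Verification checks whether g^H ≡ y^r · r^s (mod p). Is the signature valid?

invalid

Left side g^H mod p:
Squares mod 727: 74^1≡74, 74^2≡387, 74^4≡7, 74^8≡49, 74^16≡220, 74^32≡418, 74^64≡244, 74^128≡649, 74^256≡268, 74^512≡578
532 = 512 + 16 + 4, so 74^532 ≡ 578·220·7 ≡ 272 (mod 727)
Right side y^r · r^s mod p:
Squares mod 727: 444^1≡444, 444^2≡119, 444^4≡348, 444^8≡422, 444^16≡696, 444^32≡234, 444^64≡231, 444^128≡290, 444^256≡495, 444^512≡26
596 = 512 + 64 + 16 + 4, so 444^596 ≡ 26·231·696·348 ≡ 420 (mod 727)
Squares mod 727: 596^1≡596, 596^2≡440, 596^4≡218, 596^8≡269, 596^16≡388, 596^32≡55
596^32 ≡ 55 (mod 727)
420·55 = 23100 ≡ 563 (mod 727)
272 ≠ 563, so verification fails.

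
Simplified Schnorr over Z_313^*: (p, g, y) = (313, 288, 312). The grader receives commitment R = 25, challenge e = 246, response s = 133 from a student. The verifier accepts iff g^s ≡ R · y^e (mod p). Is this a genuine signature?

g^s mod p:
Squares mod 313: 288^1≡288, 288^2≡312, 288^4≡1, 288^8≡1, 288^16≡1, 288^32≡1, 288^64≡1, 288^128≡1
133 = 128 + 4 + 1, so 288^133 ≡ 1·1·288 ≡ 288 (mod 313)
R · y^e mod p:
Squares mod 313: 312^1≡312, 312^2≡1, 312^4≡1, 312^8≡1, 312^16≡1, 312^32≡1, 312^64≡1, 312^128≡1
246 = 128 + 64 + 32 + 16 + 4 + 2, so 312^246 ≡ 1·1·1·1·1·1 ≡ 1 (mod 313)
25·1 = 25 ≡ 25 (mod 313)
288 ≠ 25; the check fails.

forged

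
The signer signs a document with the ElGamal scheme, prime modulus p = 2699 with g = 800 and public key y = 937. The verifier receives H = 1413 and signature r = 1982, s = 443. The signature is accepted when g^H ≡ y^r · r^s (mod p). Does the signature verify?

verifies

Left side g^H mod p:
Squares mod 2699: 800^1≡800, 800^2≡337, 800^4≡211, 800^8≡1337, 800^16≡831, 800^32≡2316, 800^64≡943, 800^128≡1278, 800^256≡389, 800^512≡177, 800^1024≡1640
1413 = 1024 + 256 + 128 + 4 + 1, so 800^1413 ≡ 1640·389·1278·211·800 ≡ 1756 (mod 2699)
Right side y^r · r^s mod p:
Squares mod 2699: 937^1≡937, 937^2≡794, 937^4≡1569, 937^8≡273, 937^16≡1656, 937^32≡152, 937^64≡1512, 937^128≡91, 937^256≡184, 937^512≡1468, 937^1024≡1222
1982 = 1024 + 512 + 256 + 128 + 32 + 16 + 8 + 4 + 2, so 937^1982 ≡ 1222·1468·184·91·152·1656·273·1569·794 ≡ 2124 (mod 2699)
Squares mod 2699: 1982^1≡1982, 1982^2≡1279, 1982^4≡247, 1982^8≡1631, 1982^16≡1646, 1982^32≡2219, 1982^64≡985, 1982^128≡1284, 1982^256≡2266
443 = 256 + 128 + 32 + 16 + 8 + 2 + 1, so 1982^443 ≡ 2266·1284·2219·1646·1631·1279·1982 ≡ 1729 (mod 2699)
2124·1729 = 3672396 ≡ 1756 (mod 2699)
1756 ≡ 1756 (mod 2699), so the signature is genuine.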